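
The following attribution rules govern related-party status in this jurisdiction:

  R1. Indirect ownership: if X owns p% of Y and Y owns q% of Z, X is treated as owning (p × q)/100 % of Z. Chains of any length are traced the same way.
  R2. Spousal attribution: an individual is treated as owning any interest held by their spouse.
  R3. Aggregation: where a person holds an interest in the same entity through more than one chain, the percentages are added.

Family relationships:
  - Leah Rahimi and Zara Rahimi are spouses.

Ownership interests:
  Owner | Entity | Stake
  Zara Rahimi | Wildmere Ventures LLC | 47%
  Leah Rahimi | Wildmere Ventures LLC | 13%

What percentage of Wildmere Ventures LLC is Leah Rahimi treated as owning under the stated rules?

60%

By spousal attribution (R2), Leah Rahimi is treated as also owning Zara Rahimi's interest in Wildmere Ventures LLC, giving 13% + 47% = 60%.
Direct interest in Wildmere Ventures LLC: 60%.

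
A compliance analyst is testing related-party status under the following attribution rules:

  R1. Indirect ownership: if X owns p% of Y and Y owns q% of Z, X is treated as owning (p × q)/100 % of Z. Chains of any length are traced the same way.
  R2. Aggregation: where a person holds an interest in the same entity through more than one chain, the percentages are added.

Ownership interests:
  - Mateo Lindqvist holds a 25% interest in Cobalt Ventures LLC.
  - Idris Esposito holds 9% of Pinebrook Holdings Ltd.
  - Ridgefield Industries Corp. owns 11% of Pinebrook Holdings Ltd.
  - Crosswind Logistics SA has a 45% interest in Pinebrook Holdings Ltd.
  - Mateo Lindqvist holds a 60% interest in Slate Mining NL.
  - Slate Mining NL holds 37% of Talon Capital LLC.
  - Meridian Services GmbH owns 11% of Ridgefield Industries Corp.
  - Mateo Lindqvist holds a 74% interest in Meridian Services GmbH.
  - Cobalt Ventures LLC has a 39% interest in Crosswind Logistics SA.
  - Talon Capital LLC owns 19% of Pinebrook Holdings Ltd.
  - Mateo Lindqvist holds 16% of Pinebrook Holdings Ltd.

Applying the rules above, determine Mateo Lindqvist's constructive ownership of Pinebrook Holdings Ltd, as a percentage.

Chain via Meridian Services GmbH → Ridgefield Industries Corp. (R1): 74% × 11% × 11% = 0.8954% of Pinebrook Holdings Ltd.
Chain via Slate Mining NL → Talon Capital LLC (R1): 60% × 37% × 19% = 4.218% of Pinebrook Holdings Ltd.
Chain via Cobalt Ventures LLC → Crosswind Logistics SA (R1): 25% × 39% × 45% = 4.3875% of Pinebrook Holdings Ltd.
Direct interest in Pinebrook Holdings Ltd: 16%.
Aggregating (R2): 0.8954% + 4.218% + 4.3875% + 16% = 25.5009%.

25.5009%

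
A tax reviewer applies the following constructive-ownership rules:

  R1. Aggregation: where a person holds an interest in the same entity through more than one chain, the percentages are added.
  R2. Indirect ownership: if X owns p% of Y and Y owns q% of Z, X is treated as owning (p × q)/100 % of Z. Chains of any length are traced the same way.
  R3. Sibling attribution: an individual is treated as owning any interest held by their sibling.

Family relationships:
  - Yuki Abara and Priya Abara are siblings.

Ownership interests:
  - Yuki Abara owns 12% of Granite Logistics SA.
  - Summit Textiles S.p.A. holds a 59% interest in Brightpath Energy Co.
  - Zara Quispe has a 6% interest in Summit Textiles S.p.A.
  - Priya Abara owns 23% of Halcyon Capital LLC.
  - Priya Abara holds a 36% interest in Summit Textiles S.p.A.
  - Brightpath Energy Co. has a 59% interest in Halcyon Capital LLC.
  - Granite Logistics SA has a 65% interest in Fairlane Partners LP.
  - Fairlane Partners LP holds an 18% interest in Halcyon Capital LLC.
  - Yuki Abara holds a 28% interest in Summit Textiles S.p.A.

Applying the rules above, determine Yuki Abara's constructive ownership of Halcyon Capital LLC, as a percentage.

46.6824%

By sibling attribution (R3), Yuki Abara is treated as also owning Priya Abara's interest in Summit Textiles S.p.A, giving 28% + 36% = 64%.
By sibling attribution (R3), Yuki Abara is treated as owning Priya Abara's 23% interest in Halcyon Capital LLC.
Chain via Summit Textiles S.p.A. → Brightpath Energy Co. (R2): 64% × 59% × 59% = 22.2784% of Halcyon Capital LLC.
Chain via Granite Logistics SA → Fairlane Partners LP (R2): 12% × 65% × 18% = 1.404% of Halcyon Capital LLC.
Direct interest in Halcyon Capital LLC: 23%.
Aggregating (R1): 22.2784% + 1.404% + 23% = 46.6824%.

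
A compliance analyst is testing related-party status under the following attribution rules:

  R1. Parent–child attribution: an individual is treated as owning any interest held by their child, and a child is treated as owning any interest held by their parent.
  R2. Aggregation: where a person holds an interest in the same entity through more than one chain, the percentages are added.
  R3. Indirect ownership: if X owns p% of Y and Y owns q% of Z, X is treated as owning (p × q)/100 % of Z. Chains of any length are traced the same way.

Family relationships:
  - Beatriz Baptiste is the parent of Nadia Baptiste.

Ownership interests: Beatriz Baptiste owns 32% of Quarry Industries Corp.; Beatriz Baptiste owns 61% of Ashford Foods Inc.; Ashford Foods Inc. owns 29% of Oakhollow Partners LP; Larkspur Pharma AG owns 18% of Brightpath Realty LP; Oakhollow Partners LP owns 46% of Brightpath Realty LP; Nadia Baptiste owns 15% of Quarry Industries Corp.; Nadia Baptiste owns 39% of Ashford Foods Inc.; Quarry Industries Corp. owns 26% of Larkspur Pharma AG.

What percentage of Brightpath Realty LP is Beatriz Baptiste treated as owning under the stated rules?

15.5396%

By parent–child attribution (R1), Beatriz Baptiste is treated as also owning Nadia Baptiste's interest in Quarry Industries Corp, giving 32% + 15% = 47%.
By parent–child attribution (R1), Beatriz Baptiste is treated as also owning Nadia Baptiste's interest in Ashford Foods Inc, giving 61% + 39% = 100%.
Chain via Quarry Industries Corp. → Larkspur Pharma AG (R3): 47% × 26% × 18% = 2.1996% of Brightpath Realty LP.
Chain via Ashford Foods Inc. → Oakhollow Partners LP (R3): 100% × 29% × 46% = 13.34% of Brightpath Realty LP.
Aggregating (R2): 2.1996% + 13.34% = 15.5396%.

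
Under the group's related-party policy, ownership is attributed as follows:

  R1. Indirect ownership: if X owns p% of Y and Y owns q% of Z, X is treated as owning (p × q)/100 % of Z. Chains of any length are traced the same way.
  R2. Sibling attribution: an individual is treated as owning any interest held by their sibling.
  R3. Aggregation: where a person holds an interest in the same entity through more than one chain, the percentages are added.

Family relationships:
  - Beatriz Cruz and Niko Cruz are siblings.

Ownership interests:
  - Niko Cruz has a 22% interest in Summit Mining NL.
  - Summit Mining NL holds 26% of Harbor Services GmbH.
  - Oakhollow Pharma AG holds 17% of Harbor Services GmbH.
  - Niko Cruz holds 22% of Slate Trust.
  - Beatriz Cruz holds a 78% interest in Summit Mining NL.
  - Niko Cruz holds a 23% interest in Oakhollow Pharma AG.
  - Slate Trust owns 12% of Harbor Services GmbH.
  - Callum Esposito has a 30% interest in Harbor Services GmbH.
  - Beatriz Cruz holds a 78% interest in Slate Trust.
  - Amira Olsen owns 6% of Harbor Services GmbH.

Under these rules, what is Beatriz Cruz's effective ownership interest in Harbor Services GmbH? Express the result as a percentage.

By sibling attribution (R2), Beatriz Cruz is treated as also owning Niko Cruz's interest in Summit Mining NL, giving 78% + 22% = 100%.
By sibling attribution (R2), Beatriz Cruz is treated as also owning Niko Cruz's interest in Slate Trust, giving 78% + 22% = 100%.
By sibling attribution (R2), Beatriz Cruz is treated as owning Niko Cruz's 23% interest in Oakhollow Pharma AG.
Chain via Summit Mining NL (R1): 100% × 26% = 26% of Harbor Services GmbH.
Chain via Slate Trust (R1): 100% × 12% = 12% of Harbor Services GmbH.
Chain via Oakhollow Pharma AG (R1): 23% × 17% = 3.91% of Harbor Services GmbH.
Aggregating (R3): 26% + 12% + 3.91% = 41.91%.

41.91%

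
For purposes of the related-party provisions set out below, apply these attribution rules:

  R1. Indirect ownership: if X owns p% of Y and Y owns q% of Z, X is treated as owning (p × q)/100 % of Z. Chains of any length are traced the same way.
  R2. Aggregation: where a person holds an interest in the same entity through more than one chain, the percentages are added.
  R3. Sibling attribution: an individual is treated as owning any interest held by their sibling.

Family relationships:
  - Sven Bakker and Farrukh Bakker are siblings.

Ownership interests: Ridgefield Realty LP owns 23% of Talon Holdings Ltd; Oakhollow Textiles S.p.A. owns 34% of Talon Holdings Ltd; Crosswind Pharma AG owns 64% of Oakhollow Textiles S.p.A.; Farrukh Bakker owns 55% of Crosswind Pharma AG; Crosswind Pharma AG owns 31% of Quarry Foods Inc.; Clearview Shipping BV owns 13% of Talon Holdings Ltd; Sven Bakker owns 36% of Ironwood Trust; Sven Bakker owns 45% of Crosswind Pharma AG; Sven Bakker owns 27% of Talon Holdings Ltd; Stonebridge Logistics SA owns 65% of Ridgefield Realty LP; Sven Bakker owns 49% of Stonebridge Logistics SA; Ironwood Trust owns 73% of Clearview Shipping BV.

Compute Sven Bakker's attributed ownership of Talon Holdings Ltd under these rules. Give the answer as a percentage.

By sibling attribution (R3), Sven Bakker is treated as also owning Farrukh Bakker's interest in Crosswind Pharma AG, giving 45% + 55% = 100%.
Chain via Crosswind Pharma AG → Oakhollow Textiles S.p.A. (R1): 100% × 64% × 34% = 21.76% of Talon Holdings Ltd.
Chain via Ironwood Trust → Clearview Shipping BV (R1): 36% × 73% × 13% = 3.4164% of Talon Holdings Ltd.
Chain via Stonebridge Logistics SA → Ridgefield Realty LP (R1): 49% × 65% × 23% = 7.3255% of Talon Holdings Ltd.
Direct interest in Talon Holdings Ltd: 27%.
Aggregating (R2): 21.76% + 3.4164% + 7.3255% + 27% = 59.5019%.

59.5019%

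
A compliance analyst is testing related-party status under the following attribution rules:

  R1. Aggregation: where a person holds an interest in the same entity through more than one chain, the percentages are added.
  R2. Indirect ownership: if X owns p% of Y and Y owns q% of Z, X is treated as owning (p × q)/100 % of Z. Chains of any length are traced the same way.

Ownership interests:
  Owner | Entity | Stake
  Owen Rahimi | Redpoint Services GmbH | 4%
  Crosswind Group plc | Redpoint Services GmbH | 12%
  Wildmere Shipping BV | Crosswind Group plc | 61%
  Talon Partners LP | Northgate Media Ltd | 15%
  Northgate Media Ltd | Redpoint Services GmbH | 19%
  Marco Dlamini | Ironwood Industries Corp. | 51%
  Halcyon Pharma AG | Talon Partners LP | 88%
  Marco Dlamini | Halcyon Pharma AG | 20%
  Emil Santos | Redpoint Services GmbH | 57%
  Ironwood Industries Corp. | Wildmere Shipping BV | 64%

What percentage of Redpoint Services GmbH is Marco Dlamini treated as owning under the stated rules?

2.890848%

Chain via Halcyon Pharma AG → Talon Partners LP → Northgate Media Ltd (R2): 20% × 88% × 15% × 19% = 0.5016% of Redpoint Services GmbH.
Chain via Ironwood Industries Corp. → Wildmere Shipping BV → Crosswind Group plc (R2): 51% × 64% × 61% × 12% = 2.389248% of Redpoint Services GmbH.
Aggregating (R1): 0.5016% + 2.389248% = 2.890848%.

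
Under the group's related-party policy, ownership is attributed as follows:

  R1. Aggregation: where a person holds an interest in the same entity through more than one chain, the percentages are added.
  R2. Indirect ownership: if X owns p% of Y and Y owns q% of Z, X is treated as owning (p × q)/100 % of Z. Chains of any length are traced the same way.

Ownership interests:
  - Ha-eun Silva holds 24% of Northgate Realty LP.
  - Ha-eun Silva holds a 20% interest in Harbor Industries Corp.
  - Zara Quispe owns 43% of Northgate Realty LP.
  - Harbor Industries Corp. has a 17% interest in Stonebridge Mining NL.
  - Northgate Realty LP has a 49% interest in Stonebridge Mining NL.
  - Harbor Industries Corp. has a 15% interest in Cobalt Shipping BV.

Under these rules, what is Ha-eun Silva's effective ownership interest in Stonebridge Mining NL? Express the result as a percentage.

15.16%

Chain via Northgate Realty LP (R2): 24% × 49% = 11.76% of Stonebridge Mining NL.
Chain via Harbor Industries Corp. (R2): 20% × 17% = 3.4% of Stonebridge Mining NL.
Aggregating (R1): 11.76% + 3.4% = 15.16%.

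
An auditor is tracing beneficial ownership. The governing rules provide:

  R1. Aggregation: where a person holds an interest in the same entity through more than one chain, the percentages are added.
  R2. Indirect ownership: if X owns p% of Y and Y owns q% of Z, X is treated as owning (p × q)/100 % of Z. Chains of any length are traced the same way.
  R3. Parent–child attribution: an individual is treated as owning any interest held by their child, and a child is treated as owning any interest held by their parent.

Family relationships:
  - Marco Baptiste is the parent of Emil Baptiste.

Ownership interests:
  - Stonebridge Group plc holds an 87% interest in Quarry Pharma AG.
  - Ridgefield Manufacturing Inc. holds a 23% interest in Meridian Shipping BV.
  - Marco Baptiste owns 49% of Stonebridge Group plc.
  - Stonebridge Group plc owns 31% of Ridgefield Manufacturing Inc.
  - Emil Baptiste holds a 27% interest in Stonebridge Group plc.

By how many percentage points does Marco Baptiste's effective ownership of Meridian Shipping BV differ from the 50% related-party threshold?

44.5812

By parent–child attribution (R3), Marco Baptiste is treated as also owning Emil Baptiste's interest in Stonebridge Group plc, giving 49% + 27% = 76%.
Chain via Stonebridge Group plc → Ridgefield Manufacturing Inc. (R2): 76% × 31% × 23% = 5.4188% of Meridian Shipping BV.
5.4188% falls short of the 50% threshold by 44.5812 percentage points.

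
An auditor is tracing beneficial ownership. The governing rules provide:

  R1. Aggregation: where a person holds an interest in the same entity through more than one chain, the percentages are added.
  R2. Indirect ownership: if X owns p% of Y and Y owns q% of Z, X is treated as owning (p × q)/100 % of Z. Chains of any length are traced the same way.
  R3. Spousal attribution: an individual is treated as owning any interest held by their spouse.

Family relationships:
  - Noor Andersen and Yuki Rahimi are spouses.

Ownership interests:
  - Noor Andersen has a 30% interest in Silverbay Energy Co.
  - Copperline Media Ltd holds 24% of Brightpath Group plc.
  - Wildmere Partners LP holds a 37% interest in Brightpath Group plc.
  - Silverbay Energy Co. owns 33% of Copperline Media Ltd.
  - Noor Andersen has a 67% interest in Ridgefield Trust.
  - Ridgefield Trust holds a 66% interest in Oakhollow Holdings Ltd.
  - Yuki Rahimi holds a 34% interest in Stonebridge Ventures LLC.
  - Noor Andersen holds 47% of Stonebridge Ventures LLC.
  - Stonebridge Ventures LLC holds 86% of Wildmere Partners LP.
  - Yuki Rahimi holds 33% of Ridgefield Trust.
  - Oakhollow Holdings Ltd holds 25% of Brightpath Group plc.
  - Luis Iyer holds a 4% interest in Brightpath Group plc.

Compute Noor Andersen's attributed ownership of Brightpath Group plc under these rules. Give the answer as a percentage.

By spousal attribution (R3), Noor Andersen is treated as also owning Yuki Rahimi's interest in Ridgefield Trust, giving 67% + 33% = 100%.
By spousal attribution (R3), Noor Andersen is treated as also owning Yuki Rahimi's interest in Stonebridge Ventures LLC, giving 47% + 34% = 81%.
Chain via Silverbay Energy Co. → Copperline Media Ltd (R2): 30% × 33% × 24% = 2.376% of Brightpath Group plc.
Chain via Ridgefield Trust → Oakhollow Holdings Ltd (R2): 100% × 66% × 25% = 16.5% of Brightpath Group plc.
Chain via Stonebridge Ventures LLC → Wildmere Partners LP (R2): 81% × 86% × 37% = 25.7742% of Brightpath Group plc.
Aggregating (R1): 2.376% + 16.5% + 25.7742% = 44.6502%.

44.6502%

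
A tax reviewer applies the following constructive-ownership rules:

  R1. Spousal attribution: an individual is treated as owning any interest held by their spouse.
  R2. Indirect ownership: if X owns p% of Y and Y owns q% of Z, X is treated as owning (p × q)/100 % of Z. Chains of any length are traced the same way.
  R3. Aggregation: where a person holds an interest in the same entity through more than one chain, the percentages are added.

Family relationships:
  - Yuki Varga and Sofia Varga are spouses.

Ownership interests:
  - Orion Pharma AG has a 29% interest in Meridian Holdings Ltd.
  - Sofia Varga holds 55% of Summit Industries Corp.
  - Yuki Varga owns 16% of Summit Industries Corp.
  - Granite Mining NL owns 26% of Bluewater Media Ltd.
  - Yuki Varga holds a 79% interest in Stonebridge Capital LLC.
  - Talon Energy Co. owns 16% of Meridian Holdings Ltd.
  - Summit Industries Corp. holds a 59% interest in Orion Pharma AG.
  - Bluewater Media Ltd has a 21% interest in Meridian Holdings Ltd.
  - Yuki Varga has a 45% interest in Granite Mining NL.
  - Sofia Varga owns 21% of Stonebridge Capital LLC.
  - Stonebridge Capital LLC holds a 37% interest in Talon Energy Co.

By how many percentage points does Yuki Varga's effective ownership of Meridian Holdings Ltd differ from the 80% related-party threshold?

By spousal attribution (R1), Yuki Varga is treated as also owning Sofia Varga's interest in Stonebridge Capital LLC, giving 79% + 21% = 100%.
By spousal attribution (R1), Yuki Varga is treated as also owning Sofia Varga's interest in Summit Industries Corp, giving 16% + 55% = 71%.
Chain via Granite Mining NL → Bluewater Media Ltd (R2): 45% × 26% × 21% = 2.457% of Meridian Holdings Ltd.
Chain via Stonebridge Capital LLC → Talon Energy Co. (R2): 100% × 37% × 16% = 5.92% of Meridian Holdings Ltd.
Chain via Summit Industries Corp. → Orion Pharma AG (R2): 71% × 59% × 29% = 12.1481% of Meridian Holdings Ltd.
Aggregating (R3): 2.457% + 5.92% + 12.1481% = 20.5251%.
20.5251% falls short of the 80% threshold by 59.4749 percentage points.

59.4749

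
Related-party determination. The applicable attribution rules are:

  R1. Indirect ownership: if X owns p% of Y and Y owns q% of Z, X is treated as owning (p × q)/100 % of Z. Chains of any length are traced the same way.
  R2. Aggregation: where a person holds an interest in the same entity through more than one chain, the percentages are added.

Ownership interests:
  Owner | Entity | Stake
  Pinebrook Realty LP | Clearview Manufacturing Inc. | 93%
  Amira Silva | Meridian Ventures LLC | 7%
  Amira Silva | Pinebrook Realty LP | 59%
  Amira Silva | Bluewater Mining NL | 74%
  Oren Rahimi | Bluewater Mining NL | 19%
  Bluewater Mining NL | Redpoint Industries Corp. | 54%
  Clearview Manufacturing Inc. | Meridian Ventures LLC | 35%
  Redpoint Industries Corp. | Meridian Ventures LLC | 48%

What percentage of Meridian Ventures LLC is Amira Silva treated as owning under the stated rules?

Chain via Bluewater Mining NL → Redpoint Industries Corp. (R1): 74% × 54% × 48% = 19.1808% of Meridian Ventures LLC.
Chain via Pinebrook Realty LP → Clearview Manufacturing Inc. (R1): 59% × 93% × 35% = 19.2045% of Meridian Ventures LLC.
Direct interest in Meridian Ventures LLC: 7%.
Aggregating (R2): 19.1808% + 19.2045% + 7% = 45.3853%.

45.3853%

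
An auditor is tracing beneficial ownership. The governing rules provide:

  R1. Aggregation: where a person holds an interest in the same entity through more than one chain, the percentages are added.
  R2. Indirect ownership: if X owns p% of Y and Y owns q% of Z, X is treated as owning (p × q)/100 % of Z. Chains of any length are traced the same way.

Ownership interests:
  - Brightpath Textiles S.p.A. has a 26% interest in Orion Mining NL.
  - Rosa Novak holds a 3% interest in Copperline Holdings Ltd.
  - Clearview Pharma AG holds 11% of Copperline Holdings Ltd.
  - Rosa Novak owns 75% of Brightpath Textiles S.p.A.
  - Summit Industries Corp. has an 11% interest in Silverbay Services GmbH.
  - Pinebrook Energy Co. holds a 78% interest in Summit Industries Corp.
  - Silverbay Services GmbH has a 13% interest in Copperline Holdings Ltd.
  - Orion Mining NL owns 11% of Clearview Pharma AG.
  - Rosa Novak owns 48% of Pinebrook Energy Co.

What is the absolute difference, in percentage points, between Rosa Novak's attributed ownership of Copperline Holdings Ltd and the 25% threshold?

21.228658

Chain via Pinebrook Energy Co. → Summit Industries Corp. → Silverbay Services GmbH (R2): 48% × 78% × 11% × 13% = 0.535392% of Copperline Holdings Ltd.
Chain via Brightpath Textiles S.p.A. → Orion Mining NL → Clearview Pharma AG (R2): 75% × 26% × 11% × 11% = 0.23595% of Copperline Holdings Ltd.
Direct interest in Copperline Holdings Ltd: 3%.
Aggregating (R1): 0.535392% + 0.23595% + 3% = 3.771342%.
3.771342% falls short of the 25% threshold by 21.228658 percentage points.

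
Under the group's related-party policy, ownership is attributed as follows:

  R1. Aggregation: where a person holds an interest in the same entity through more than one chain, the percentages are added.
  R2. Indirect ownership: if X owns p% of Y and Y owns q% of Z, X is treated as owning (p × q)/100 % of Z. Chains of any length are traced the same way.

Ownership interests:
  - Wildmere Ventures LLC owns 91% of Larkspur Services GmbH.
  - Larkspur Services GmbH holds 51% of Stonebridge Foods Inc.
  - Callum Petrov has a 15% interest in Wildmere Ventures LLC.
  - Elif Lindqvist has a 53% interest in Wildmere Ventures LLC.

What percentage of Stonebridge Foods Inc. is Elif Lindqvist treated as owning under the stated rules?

24.5973%

Chain via Wildmere Ventures LLC → Larkspur Services GmbH (R2): 53% × 91% × 51% = 24.5973% of Stonebridge Foods Inc.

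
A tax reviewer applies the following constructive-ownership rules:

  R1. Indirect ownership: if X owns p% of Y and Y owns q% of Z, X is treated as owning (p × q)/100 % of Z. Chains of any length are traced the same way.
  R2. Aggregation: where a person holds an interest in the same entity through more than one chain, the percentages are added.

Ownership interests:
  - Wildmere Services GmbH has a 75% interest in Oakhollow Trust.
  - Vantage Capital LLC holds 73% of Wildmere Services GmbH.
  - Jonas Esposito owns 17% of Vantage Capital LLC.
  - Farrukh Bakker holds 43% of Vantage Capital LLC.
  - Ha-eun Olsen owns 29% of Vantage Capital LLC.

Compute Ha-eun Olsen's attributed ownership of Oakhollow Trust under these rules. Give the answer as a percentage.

15.8775%

Chain via Vantage Capital LLC → Wildmere Services GmbH (R1): 29% × 73% × 75% = 15.8775% of Oakhollow Trust.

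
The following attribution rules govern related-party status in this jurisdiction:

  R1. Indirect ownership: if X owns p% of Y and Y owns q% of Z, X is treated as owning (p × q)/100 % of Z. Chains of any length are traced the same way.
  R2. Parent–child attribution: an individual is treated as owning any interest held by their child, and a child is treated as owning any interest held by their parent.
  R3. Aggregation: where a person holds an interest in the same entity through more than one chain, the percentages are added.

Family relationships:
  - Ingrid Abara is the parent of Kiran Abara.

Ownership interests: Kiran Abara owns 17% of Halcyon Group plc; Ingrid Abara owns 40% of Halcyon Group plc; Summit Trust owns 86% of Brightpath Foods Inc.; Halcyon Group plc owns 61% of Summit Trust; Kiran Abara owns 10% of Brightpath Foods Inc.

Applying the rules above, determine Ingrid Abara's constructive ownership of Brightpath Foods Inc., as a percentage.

39.9022%

By parent–child attribution (R2), Ingrid Abara is treated as also owning Kiran Abara's interest in Halcyon Group plc, giving 40% + 17% = 57%.
By parent–child attribution (R2), Ingrid Abara is treated as owning Kiran Abara's 10% interest in Brightpath Foods Inc.
Chain via Halcyon Group plc → Summit Trust (R1): 57% × 61% × 86% = 29.9022% of Brightpath Foods Inc.
Direct interest in Brightpath Foods Inc: 10%.
Aggregating (R3): 29.9022% + 10% = 39.9022%.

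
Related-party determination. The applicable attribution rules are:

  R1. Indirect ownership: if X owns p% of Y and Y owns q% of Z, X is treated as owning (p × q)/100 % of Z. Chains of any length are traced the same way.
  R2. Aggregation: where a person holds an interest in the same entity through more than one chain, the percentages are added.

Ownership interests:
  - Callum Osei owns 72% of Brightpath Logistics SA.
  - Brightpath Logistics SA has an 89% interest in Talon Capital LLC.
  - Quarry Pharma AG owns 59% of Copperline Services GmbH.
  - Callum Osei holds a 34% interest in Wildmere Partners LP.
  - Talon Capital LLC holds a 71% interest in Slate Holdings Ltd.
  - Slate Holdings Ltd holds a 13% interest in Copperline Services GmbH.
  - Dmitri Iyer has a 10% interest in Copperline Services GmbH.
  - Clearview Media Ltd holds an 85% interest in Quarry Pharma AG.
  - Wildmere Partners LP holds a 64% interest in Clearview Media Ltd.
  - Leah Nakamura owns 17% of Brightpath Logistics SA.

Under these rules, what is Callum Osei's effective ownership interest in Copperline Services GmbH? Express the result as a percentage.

16.827224%

Chain via Wildmere Partners LP → Clearview Media Ltd → Quarry Pharma AG (R1): 34% × 64% × 85% × 59% = 10.91264% of Copperline Services GmbH.
Chain via Brightpath Logistics SA → Talon Capital LLC → Slate Holdings Ltd (R1): 72% × 89% × 71% × 13% = 5.914584% of Copperline Services GmbH.
Aggregating (R2): 10.91264% + 5.914584% = 16.827224%.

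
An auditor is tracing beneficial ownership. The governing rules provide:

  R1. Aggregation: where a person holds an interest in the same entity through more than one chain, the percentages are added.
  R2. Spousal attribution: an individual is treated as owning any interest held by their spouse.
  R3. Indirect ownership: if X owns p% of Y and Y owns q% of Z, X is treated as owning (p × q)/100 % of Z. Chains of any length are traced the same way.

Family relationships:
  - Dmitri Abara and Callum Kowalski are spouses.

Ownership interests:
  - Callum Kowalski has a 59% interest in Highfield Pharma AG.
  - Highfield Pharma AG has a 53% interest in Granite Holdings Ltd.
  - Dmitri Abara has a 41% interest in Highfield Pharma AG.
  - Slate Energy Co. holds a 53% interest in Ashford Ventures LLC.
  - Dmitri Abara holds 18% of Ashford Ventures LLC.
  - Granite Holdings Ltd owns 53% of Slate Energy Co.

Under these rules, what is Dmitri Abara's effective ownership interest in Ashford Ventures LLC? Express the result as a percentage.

By spousal attribution (R2), Dmitri Abara is treated as also owning Callum Kowalski's interest in Highfield Pharma AG, giving 41% + 59% = 100%.
Chain via Highfield Pharma AG → Granite Holdings Ltd → Slate Energy Co. (R3): 100% × 53% × 53% × 53% = 14.8877% of Ashford Ventures LLC.
Direct interest in Ashford Ventures LLC: 18%.
Aggregating (R1): 14.8877% + 18% = 32.8877%.

32.8877%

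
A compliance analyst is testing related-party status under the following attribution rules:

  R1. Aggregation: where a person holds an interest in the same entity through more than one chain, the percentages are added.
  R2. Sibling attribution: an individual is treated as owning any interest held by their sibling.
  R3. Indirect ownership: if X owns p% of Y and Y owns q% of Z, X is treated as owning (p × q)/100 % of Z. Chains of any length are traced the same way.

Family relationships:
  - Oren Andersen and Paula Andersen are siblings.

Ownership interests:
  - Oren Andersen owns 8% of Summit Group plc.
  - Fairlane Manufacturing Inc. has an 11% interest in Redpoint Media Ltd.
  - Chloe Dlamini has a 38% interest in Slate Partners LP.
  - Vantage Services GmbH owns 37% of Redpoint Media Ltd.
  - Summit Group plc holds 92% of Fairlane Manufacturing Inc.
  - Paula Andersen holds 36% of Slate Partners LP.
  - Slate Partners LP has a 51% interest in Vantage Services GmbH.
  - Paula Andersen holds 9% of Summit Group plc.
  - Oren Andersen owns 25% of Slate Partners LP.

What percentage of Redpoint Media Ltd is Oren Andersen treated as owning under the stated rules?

By sibling attribution (R2), Oren Andersen is treated as also owning Paula Andersen's interest in Summit Group plc, giving 8% + 9% = 17%.
By sibling attribution (R2), Oren Andersen is treated as also owning Paula Andersen's interest in Slate Partners LP, giving 25% + 36% = 61%.
Chain via Summit Group plc → Fairlane Manufacturing Inc. (R3): 17% × 92% × 11% = 1.7204% of Redpoint Media Ltd.
Chain via Slate Partners LP → Vantage Services GmbH (R3): 61% × 51% × 37% = 11.5107% of Redpoint Media Ltd.
Aggregating (R1): 1.7204% + 11.5107% = 13.2311%.

13.2311%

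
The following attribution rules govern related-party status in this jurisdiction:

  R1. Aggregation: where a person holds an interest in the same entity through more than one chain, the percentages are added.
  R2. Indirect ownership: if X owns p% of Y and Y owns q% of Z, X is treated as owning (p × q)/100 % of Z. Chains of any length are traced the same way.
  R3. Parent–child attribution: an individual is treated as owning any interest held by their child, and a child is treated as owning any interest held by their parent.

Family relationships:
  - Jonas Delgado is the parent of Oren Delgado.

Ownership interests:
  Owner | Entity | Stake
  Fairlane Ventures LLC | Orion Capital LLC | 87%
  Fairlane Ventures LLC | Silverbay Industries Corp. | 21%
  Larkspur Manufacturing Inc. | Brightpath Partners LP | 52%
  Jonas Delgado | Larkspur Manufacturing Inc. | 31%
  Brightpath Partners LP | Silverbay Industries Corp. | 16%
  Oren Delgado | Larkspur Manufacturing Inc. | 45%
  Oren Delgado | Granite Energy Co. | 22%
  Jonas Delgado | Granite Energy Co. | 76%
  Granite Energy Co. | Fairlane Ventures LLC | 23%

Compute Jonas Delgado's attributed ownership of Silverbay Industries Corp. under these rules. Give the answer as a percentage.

By parent–child attribution (R3), Jonas Delgado is treated as also owning Oren Delgado's interest in Granite Energy Co, giving 76% + 22% = 98%.
By parent–child attribution (R3), Jonas Delgado is treated as also owning Oren Delgado's interest in Larkspur Manufacturing Inc, giving 31% + 45% = 76%.
Chain via Granite Energy Co. → Fairlane Ventures LLC (R2): 98% × 23% × 21% = 4.7334% of Silverbay Industries Corp.
Chain via Larkspur Manufacturing Inc. → Brightpath Partners LP (R2): 76% × 52% × 16% = 6.3232% of Silverbay Industries Corp.
Aggregating (R1): 4.7334% + 6.3232% = 11.0566%.

11.0566%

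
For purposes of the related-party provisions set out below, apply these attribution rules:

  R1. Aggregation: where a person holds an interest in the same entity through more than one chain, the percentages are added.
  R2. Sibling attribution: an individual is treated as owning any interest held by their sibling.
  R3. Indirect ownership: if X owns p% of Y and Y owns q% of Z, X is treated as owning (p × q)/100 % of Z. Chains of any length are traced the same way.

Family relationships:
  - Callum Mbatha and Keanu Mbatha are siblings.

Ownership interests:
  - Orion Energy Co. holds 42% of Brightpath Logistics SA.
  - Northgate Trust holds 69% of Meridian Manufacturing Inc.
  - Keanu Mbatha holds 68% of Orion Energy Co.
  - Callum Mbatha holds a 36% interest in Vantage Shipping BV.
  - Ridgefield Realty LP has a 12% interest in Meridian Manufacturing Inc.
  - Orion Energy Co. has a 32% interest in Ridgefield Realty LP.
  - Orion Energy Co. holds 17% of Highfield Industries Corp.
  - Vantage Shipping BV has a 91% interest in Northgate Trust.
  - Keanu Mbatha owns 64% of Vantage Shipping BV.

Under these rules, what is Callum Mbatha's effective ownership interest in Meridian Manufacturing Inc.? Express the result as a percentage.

65.4012%

By sibling attribution (R2), Callum Mbatha is treated as also owning Keanu Mbatha's interest in Vantage Shipping BV, giving 36% + 64% = 100%.
By sibling attribution (R2), Callum Mbatha is treated as owning Keanu Mbatha's 68% interest in Orion Energy Co.
Chain via Vantage Shipping BV → Northgate Trust (R3): 100% × 91% × 69% = 62.79% of Meridian Manufacturing Inc.
Chain via Orion Energy Co. → Ridgefield Realty LP (R3): 68% × 32% × 12% = 2.6112% of Meridian Manufacturing Inc.
Aggregating (R1): 62.79% + 2.6112% = 65.4012%.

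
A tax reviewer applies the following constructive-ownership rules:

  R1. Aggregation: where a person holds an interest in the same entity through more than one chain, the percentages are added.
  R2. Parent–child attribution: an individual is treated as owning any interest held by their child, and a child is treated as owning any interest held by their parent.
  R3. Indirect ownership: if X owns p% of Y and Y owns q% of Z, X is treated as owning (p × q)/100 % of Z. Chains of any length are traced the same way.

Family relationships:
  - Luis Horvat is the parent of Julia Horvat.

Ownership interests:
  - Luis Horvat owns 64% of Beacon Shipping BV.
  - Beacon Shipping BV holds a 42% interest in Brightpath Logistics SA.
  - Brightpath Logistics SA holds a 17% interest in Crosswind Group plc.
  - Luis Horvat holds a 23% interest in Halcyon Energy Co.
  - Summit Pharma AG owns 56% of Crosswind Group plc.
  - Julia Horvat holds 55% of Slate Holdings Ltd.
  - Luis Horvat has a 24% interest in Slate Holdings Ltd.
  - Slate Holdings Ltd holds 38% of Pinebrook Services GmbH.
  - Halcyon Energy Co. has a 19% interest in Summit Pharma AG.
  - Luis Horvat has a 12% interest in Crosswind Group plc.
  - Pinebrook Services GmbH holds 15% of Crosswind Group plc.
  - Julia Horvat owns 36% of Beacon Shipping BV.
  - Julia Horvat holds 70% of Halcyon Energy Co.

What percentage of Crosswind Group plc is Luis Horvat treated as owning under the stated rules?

By parent–child attribution (R2), Luis Horvat is treated as also owning Julia Horvat's interest in Halcyon Energy Co, giving 23% + 70% = 93%.
By parent–child attribution (R2), Luis Horvat is treated as also owning Julia Horvat's interest in Beacon Shipping BV, giving 64% + 36% = 100%.
By parent–child attribution (R2), Luis Horvat is treated as also owning Julia Horvat's interest in Slate Holdings Ltd, giving 24% + 55% = 79%.
Chain via Halcyon Energy Co. → Summit Pharma AG (R3): 93% × 19% × 56% = 9.8952% of Crosswind Group plc.
Chain via Beacon Shipping BV → Brightpath Logistics SA (R3): 100% × 42% × 17% = 7.14% of Crosswind Group plc.
Chain via Slate Holdings Ltd → Pinebrook Services GmbH (R3): 79% × 38% × 15% = 4.503% of Crosswind Group plc.
Direct interest in Crosswind Group plc: 12%.
Aggregating (R1): 9.8952% + 7.14% + 4.503% + 12% = 33.5382%.

33.5382%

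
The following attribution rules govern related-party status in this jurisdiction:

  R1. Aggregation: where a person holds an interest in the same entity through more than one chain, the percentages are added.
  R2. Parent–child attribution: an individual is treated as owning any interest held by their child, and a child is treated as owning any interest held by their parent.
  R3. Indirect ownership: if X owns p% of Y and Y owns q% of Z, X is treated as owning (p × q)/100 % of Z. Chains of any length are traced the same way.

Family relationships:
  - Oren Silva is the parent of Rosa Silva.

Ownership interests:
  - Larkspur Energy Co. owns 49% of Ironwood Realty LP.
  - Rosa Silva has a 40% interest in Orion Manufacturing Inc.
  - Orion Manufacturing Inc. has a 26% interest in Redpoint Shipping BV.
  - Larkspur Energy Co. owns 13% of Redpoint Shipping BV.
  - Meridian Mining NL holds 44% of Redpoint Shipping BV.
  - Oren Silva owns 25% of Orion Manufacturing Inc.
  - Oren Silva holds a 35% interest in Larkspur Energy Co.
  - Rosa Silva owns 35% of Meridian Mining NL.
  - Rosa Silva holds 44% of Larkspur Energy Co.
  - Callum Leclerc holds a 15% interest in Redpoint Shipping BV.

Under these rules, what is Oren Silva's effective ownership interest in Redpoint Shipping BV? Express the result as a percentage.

42.57%

By parent–child attribution (R2), Oren Silva is treated as also owning Rosa Silva's interest in Larkspur Energy Co, giving 35% + 44% = 79%.
By parent–child attribution (R2), Oren Silva is treated as also owning Rosa Silva's interest in Orion Manufacturing Inc, giving 25% + 40% = 65%.
By parent–child attribution (R2), Oren Silva is treated as owning Rosa Silva's 35% interest in Meridian Mining NL.
Chain via Larkspur Energy Co. (R3): 79% × 13% = 10.27% of Redpoint Shipping BV.
Chain via Orion Manufacturing Inc. (R3): 65% × 26% = 16.9% of Redpoint Shipping BV.
Chain via Meridian Mining NL (R3): 35% × 44% = 15.4% of Redpoint Shipping BV.
Aggregating (R1): 10.27% + 16.9% + 15.4% = 42.57%.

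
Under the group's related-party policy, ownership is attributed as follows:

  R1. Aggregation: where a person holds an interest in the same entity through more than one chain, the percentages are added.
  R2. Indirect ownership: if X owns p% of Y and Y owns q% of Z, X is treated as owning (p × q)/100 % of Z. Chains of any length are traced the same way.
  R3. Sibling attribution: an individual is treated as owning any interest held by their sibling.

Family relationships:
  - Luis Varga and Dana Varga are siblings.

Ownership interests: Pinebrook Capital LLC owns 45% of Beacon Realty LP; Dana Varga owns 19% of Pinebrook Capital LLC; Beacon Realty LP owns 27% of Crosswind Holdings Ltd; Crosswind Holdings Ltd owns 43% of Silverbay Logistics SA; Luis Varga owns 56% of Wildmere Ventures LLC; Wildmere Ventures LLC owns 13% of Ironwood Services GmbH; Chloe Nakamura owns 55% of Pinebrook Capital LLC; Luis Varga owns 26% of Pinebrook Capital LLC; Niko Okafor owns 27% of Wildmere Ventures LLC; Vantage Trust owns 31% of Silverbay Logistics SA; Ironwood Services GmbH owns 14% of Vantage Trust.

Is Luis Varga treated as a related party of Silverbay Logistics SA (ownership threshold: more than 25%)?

By sibling attribution (R3), Luis Varga is treated as also owning Dana Varga's interest in Pinebrook Capital LLC, giving 26% + 19% = 45%.
Chain via Pinebrook Capital LLC → Beacon Realty LP → Crosswind Holdings Ltd (R2): 45% × 45% × 27% × 43% = 2.351025% of Silverbay Logistics SA.
Chain via Wildmere Ventures LLC → Ironwood Services GmbH → Vantage Trust (R2): 56% × 13% × 14% × 31% = 0.315952% of Silverbay Logistics SA.
Aggregating (R1): 2.351025% + 0.315952% = 2.666977%.
2.666977% does not exceed the 25% threshold, so Luis is not a related party to Silverbay Logistics SA.

No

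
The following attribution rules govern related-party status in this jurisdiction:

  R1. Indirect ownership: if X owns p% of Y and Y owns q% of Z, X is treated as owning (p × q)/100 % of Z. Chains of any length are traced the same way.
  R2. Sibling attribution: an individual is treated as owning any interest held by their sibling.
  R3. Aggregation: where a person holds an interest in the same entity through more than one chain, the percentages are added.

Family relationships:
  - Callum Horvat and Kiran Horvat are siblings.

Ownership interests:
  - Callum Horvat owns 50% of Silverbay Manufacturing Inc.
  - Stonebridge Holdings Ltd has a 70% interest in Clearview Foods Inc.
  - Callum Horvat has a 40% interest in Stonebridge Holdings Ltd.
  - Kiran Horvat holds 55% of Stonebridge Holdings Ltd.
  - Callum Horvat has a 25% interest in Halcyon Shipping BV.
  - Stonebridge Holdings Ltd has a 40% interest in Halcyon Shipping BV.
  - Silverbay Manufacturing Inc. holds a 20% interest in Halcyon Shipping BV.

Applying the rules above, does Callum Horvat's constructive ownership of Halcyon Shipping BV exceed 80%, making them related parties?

No

By sibling attribution (R2), Callum Horvat is treated as also owning Kiran Horvat's interest in Stonebridge Holdings Ltd, giving 40% + 55% = 95%.
Chain via Stonebridge Holdings Ltd (R1): 95% × 40% = 38% of Halcyon Shipping BV.
Chain via Silverbay Manufacturing Inc. (R1): 50% × 20% = 10% of Halcyon Shipping BV.
Direct interest in Halcyon Shipping BV: 25%.
Aggregating (R3): 38% + 10% + 25% = 73%.
73% does not exceed the 80% threshold, so Callum is not a related party to Halcyon Shipping BV.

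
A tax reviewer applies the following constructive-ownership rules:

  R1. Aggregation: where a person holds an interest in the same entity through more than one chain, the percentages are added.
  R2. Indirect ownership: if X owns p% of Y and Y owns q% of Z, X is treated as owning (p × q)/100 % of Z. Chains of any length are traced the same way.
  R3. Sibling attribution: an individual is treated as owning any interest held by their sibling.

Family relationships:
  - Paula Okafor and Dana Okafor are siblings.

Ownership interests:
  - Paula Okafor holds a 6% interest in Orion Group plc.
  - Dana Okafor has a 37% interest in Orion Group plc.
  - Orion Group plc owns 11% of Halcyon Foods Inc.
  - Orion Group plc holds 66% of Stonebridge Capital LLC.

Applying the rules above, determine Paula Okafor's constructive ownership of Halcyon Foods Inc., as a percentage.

4.73%

By sibling attribution (R3), Paula Okafor is treated as also owning Dana Okafor's interest in Orion Group plc, giving 6% + 37% = 43%.
Chain via Orion Group plc (R2): 43% × 11% = 4.73% of Halcyon Foods Inc.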